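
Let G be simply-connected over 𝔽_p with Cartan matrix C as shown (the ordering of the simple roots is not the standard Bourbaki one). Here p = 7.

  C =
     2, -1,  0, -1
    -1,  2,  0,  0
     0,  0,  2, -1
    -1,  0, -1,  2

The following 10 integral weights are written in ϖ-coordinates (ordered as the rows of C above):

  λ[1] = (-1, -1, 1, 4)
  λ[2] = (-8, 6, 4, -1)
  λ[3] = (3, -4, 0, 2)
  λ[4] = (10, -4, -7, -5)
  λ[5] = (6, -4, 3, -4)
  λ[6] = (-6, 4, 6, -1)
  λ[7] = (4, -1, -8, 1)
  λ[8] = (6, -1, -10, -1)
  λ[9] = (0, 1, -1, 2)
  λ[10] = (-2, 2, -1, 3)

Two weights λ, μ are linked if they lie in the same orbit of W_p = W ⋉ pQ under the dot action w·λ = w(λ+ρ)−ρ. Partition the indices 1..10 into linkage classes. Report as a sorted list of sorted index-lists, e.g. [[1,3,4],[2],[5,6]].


Dynkin diagram of C (from the 6 off-diagonal −1 entries): A_4.

Alcove-folded reps (p=7, 10 weights, presented ϖ-order):

  λ_1+ρ ↦ (0, 0, 2, 5);  λ_2+ρ ↦ (0, 0, 2, 5);  λ_3+ρ ↦ (1, 2, 0, 3);  λ_4+ρ ↦ (1, 2, 0, 3);  λ_5+ρ ↦ (1, 2, 0, 3);  λ_6+ρ ↦ (0, 0, 2, 5);  λ_7+ρ ↦ (0, 0, 2, 5);  λ_8+ρ ↦ (0, 0, 2, 5);  λ_9+ρ ↦ (1, 2, 0, 3);  λ_10+ρ ↦ (1, 2, 0, 3)

2 distinct reps among the 10 weights ⇒ 2 W_7-linkage classes:

[[1, 2, 6, 7, 8], [3, 4, 5, 9, 10]]


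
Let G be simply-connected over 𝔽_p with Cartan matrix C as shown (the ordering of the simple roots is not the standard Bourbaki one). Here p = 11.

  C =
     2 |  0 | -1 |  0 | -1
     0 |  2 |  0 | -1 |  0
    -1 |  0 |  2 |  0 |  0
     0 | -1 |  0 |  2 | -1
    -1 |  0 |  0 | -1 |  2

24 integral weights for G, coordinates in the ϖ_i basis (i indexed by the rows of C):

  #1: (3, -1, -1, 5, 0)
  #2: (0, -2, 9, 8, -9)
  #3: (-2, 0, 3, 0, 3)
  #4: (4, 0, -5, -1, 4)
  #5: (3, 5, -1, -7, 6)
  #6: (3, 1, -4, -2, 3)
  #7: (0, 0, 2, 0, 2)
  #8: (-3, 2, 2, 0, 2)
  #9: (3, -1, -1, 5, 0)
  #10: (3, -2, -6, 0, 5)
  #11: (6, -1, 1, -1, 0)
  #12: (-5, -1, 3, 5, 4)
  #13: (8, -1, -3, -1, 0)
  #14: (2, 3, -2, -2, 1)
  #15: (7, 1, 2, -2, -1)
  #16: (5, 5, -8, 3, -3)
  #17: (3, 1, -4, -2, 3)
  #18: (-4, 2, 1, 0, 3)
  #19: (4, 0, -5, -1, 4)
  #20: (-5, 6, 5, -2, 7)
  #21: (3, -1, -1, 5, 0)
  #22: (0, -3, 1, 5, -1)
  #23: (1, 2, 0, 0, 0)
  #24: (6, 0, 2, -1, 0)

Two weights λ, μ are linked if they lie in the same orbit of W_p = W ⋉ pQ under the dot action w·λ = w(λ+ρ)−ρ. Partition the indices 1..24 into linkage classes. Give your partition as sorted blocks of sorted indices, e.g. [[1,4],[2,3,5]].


Type A_5, rank 5, |W|=720; reorder rows/cols to standard.

Ā_11 reps of the 24 weights (A_5, coords as presented):

  1: (4, 0, 0, 6, 1);  2: (7, 0, 2, 0, 1);  3: (1, 1, 3, 1, 3);  4: (1, 1, 4, 0, 5);  5: (4, 0, 0, 6, 1);  6: (1, 1, 3, 1, 3);  7: (1, 1, 3, 1, 3);  8: (2, 3, 1, 1, 1);  9: (4, 0, 0, 6, 1);  10: (1, 1, 4, 0, 5);  11: (7, 0, 2, 0, 1);  12: (4, 0, 0, 6, 1);  13: (7, 0, 2, 0, 1);  14: (2, 3, 1, 1, 1);  15: (7, 0, 2, 0, 1);  16: (2, 3, 1, 1, 1);  17: (1, 1, 3, 1, 3);  18: (2, 3, 1, 1, 1);  19: (1, 1, 4, 0, 5);  20: (1, 1, 3, 1, 3);  21: (4, 0, 0, 6, 1);  22: (1, 2, 2, 4, 0);  23: (2, 3, 1, 1, 1);  24: (7, 0, 2, 0, 1)

Partition of {1..24} into 6 W_11-dot-orbits:

[[1, 5, 9, 12, 21], [2, 11, 13, 15, 24], [3, 6, 7, 17, 20], [4, 10, 19], [8, 14, 16, 18, 23], [22]]


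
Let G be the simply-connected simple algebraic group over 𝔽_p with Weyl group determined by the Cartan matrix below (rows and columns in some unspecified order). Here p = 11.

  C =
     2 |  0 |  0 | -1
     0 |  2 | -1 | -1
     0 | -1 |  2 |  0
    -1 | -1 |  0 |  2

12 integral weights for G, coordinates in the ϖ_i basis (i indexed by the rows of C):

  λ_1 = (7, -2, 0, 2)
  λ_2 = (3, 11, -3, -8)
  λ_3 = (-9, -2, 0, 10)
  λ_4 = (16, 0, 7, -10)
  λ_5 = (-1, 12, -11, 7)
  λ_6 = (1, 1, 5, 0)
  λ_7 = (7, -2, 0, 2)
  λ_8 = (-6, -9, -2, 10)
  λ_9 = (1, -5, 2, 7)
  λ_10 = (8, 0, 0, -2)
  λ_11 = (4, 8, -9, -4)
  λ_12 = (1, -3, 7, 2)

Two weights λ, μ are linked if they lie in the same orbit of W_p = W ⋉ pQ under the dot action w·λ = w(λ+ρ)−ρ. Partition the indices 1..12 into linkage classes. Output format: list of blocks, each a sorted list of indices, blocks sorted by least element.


Dynkin diagram of C (from the 6 off-diagonal −1 entries): A_4.

W_11-reps of the 12 weights in Ā_11 (same 4-coord order as C):

  λ_1+ρ ↦ (8, 1, 0, 2) · λ_2+ρ ↦ (2, 3, 1, 4) · λ_3+ρ ↦ (8, 1, 0, 2) · λ_4+ρ ↦ (2, 2, 6, 1) · λ_5+ρ ↦ (8, 1, 0, 2) · λ_6+ρ ↦ (2, 2, 6, 1) · λ_7+ρ ↦ (8, 1, 0, 2) · λ_8+ρ ↦ (2, 2, 6, 1) · λ_9+ρ ↦ (2, 3, 1, 4) · λ_10+ρ ↦ (8, 0, 1, 1) · λ_11+ρ ↦ (2, 2, 6, 1) · λ_12+ρ ↦ (2, 2, 6, 1)

4 distinct reps among the 12 weights ⇒ 4 W_11-linkage classes:

[[1, 3, 5, 7], [2, 9], [4, 6, 8, 11, 12], [10]]


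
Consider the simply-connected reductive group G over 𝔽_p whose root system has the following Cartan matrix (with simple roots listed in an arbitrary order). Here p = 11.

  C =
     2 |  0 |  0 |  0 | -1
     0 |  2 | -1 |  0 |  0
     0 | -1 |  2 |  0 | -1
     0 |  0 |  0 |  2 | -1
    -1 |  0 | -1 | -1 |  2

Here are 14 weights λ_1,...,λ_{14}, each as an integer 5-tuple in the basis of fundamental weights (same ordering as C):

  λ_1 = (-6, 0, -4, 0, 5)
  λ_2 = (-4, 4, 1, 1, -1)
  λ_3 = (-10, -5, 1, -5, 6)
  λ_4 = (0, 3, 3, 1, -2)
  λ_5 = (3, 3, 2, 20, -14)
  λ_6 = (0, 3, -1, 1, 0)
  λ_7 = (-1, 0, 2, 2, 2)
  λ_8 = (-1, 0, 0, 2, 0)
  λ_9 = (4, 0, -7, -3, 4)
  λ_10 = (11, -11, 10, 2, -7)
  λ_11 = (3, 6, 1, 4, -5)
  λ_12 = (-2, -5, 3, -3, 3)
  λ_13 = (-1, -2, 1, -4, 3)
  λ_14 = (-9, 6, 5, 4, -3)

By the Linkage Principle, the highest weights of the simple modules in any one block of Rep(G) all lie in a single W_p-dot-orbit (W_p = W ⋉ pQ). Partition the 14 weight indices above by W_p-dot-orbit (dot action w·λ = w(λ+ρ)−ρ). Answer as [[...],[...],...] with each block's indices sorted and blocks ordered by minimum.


D_5 Cartan matrix, 5 simple roots permuted; ρ=(1,1,1,1,1).

W_11-reps of the 14 weights in Ā_11 (same 5-coord order as C):

  λ_1+ρ ↦ (3, 1, 1, 1, 0)
  λ_2+ρ ↦ (0, 4, 1, 1, 1)
  λ_3+ρ ↦ (1, 4, 0, 2, 1)
  λ_4+ρ ↦ (0, 4, 1, 1, 1)
  λ_5+ρ ↦ (1, 4, 0, 2, 1)
  λ_6+ρ ↦ (1, 4, 0, 2, 1)
  λ_7+ρ ↦ (0, 1, 1, 3, 1)
  λ_8+ρ ↦ (0, 1, 1, 3, 1)
  λ_9+ρ ↦ (2, 3, 2, 1, 0)
  λ_10+ρ ↦ (0, 1, 1, 3, 1)
  λ_11+ρ ↦ (0, 4, 1, 1, 1)
  λ_12+ρ ↦ (1, 4, 0, 2, 1)
  λ_13+ρ ↦ (0, 1, 1, 3, 1)
  λ_14+ρ ↦ (0, 1, 1, 3, 1)

Grouping the 14 weights by Ā_11-representative: 5 linkage classes.

[[1], [2, 4, 11], [3, 5, 6, 12], [7, 8, 10, 13, 14], [9]]


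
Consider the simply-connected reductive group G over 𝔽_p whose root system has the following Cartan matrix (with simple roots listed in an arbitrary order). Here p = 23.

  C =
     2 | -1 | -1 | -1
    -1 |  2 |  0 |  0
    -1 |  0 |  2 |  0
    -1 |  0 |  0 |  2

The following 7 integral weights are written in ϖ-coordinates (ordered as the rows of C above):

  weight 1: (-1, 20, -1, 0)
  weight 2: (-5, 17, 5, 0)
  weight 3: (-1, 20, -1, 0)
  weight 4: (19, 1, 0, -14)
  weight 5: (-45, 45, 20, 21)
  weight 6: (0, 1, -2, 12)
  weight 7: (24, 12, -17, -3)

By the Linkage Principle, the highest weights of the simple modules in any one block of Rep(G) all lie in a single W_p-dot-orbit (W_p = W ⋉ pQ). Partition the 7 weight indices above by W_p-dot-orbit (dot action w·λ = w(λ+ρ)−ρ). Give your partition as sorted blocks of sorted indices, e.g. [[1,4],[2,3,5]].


Type D_4, rank 4, |W|=192; reorder rows/cols to standard.

Ā_23 reps of the 7 weights (D_4, coords as presented):

    [1] (0, 21, 0, 1)
    [2] (1, 14, 2, 3)
    [3] (0, 21, 0, 1)
    [4] (0, 2, 1, 13)
    [5] (0, 21, 0, 1)
    [6] (0, 2, 1, 13)
    [7] (0, 2, 1, 13)

These 7 weights hit 3 W_23-dot-orbits; sizes (3, 1, 3):

[[1, 3, 5], [2], [4, 6, 7]]


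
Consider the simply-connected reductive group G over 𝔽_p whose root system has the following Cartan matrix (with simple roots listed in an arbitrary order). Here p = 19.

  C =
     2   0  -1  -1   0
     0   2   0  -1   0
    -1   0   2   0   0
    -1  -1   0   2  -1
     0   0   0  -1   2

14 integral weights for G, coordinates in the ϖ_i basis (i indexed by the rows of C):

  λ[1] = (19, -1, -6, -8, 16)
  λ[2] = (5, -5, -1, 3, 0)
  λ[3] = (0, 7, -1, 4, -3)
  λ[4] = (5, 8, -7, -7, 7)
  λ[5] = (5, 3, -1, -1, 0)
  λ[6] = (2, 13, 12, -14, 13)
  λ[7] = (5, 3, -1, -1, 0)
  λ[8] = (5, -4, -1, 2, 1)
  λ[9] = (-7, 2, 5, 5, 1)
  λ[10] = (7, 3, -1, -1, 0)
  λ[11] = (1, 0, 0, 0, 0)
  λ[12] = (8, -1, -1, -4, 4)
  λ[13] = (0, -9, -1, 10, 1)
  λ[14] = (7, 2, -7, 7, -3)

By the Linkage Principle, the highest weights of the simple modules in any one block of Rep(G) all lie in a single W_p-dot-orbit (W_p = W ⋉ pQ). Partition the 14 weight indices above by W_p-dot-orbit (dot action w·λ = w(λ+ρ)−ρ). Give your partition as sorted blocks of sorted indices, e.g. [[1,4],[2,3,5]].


Root system D_5: the 5×5 matrix C matches after relabeling.

λ_j+ρ reflected into Ā_19 (⟨·,θ^∨⟩≤19); 5-tuples as given:

  λ_1 → (6, 4, 0, 0, 1) · λ_2 → (6, 4, 0, 0, 1) · λ_3 → (1, 8, 0, 3, 2) · λ_4 → (6, 3, 0, 0, 2) · λ_5 → (6, 4, 0, 0, 1) · λ_6 → (2, 1, 1, 1, 1) · λ_7 → (6, 4, 0, 0, 1) · λ_8 → (6, 3, 0, 0, 2) · λ_9 → (6, 3, 0, 0, 2) · λ_10 → (6, 4, 0, 0, 1) · λ_11 → (2, 1, 1, 1, 1) · λ_12 → (6, 3, 0, 0, 2) · λ_13 → (1, 8, 0, 3, 2) · λ_14 → (6, 3, 0, 0, 2)

Partition of {1..14} into 4 W_19-dot-orbits:

[[1, 2, 5, 7, 10], [3, 13], [4, 8, 9, 12, 14], [6, 11]]


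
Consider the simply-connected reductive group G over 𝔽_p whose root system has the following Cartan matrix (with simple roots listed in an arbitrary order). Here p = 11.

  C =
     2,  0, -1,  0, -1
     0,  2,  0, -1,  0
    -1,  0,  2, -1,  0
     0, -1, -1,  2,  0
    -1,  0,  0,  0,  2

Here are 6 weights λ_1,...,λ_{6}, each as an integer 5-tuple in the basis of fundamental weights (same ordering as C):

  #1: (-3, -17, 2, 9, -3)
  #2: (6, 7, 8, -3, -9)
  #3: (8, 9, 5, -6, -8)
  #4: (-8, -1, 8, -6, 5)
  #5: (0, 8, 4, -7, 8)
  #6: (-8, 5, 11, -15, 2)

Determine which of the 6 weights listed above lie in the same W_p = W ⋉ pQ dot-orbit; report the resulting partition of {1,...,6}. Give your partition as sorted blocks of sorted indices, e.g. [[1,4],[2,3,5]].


C ↔ A_5 under row/col permutation; |W(A_5)| = 720.

Ā_11 reps of the 6 weights (A_5, coords as presented):

  [1] (0, 4, 1, 1, 2)
  [2] (3, 2, 0, 3, 1)
  [3] (0, 4, 1, 1, 2)
  [4] (3, 2, 0, 3, 1)
  [5] (0, 4, 1, 1, 2)
  [6] (3, 2, 0, 3, 1)

2 distinct reps among the 6 weights ⇒ 2 W_11-linkage classes:

[[1, 3, 5], [2, 4, 6]]


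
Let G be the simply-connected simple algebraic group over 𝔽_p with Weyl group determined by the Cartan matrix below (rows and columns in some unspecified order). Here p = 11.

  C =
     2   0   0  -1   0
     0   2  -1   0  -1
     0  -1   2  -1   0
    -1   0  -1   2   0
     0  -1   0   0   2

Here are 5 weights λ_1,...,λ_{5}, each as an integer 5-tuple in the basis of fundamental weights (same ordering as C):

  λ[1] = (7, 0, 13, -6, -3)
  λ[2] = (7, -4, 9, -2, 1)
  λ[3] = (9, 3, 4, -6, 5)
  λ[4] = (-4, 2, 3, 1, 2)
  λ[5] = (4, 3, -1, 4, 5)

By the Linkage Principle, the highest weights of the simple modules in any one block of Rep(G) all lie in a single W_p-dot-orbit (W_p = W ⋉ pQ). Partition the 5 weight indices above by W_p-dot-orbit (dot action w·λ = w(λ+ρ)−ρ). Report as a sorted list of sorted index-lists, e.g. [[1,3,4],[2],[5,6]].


Type A_5, rank 5, |W|=720; reorder rows/cols to standard.

Ā_11 reps of the 5 weights (A_5, coords as presented):

    [1] (1, 3, 3, 1, 2)
    [2] (1, 3, 3, 1, 2)
    [3] (4, 1, 0, 1, 3)
    [4] (1, 3, 3, 1, 2)
    [5] (4, 1, 0, 1, 3)

Linkage partition of the 5 weights (2 classes, p=11):

[[1, 2, 4], [3, 5]]


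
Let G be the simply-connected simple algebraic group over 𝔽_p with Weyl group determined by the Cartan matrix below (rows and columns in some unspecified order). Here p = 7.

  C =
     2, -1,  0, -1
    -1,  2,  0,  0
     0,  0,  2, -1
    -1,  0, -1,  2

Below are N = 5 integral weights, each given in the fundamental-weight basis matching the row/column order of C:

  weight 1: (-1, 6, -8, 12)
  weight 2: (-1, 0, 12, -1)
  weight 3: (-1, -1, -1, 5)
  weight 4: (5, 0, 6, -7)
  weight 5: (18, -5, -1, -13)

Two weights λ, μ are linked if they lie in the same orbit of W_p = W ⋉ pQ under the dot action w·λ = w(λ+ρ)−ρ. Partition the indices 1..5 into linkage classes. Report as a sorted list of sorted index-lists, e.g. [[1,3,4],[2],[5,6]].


Cartan matrix: type A_4 (|W|=120); un-permuting the 4 rows.

W_7-reps of the 5 weights in Ā_7 (same 4-coord order as C):

  1: (0, 0, 0, 6);  2: (0, 0, 0, 6);  3: (0, 0, 0, 6);  4: (0, 0, 0, 6);  5: (0, 2, 4, 0)

Linkage partition of the 5 weights (2 classes, p=7):

[[1, 2, 3, 4], [5]]


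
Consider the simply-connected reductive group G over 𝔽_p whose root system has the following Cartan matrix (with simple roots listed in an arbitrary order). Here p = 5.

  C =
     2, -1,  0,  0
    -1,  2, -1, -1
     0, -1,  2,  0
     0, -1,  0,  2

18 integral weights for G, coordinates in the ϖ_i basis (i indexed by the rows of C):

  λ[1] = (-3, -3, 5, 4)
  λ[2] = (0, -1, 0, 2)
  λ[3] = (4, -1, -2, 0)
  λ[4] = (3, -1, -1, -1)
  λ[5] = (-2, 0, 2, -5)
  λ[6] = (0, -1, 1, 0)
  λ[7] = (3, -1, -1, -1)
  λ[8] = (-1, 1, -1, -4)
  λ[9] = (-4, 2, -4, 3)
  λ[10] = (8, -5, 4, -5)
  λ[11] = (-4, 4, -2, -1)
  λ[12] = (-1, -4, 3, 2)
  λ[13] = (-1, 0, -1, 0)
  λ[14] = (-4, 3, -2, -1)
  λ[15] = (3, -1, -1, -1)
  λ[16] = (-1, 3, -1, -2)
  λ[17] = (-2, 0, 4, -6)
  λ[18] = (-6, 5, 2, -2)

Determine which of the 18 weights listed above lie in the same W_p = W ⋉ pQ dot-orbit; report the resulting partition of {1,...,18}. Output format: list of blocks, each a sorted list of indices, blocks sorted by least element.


Dynkin diagram of C (from the 6 off-diagonal −1 entries): D_4.

W_5-reps of the 18 weights in Ā_5 (same 4-coord order as C):

  [1] (0, 1, 0, 1);  [2] (1, 0, 1, 3);  [3] (4, 0, 0, 0);  [4] (4, 0, 0, 0);  [5] (3, 0, 1, 0);  [6] (1, 0, 2, 1);  [7] (4, 0, 0, 0);  [8] (0, 1, 0, 1);  [9] (0, 1, 0, 1);  [10] (3, 0, 1, 0);  [11] (3, 0, 1, 0);  [12] (3, 0, 1, 0);  [13] (0, 1, 0, 1);  [14] (3, 0, 1, 0);  [15] (4, 0, 0, 0);  [16] (0, 1, 0, 1);  [17] (4, 0, 0, 0);  [18] (1, 0, 1, 3)

Linkage partition of the 18 weights (5 classes, p=5):

[[1, 8, 9, 13, 16], [2, 18], [3, 4, 7, 15, 17], [5, 10, 11, 12, 14], [6]]


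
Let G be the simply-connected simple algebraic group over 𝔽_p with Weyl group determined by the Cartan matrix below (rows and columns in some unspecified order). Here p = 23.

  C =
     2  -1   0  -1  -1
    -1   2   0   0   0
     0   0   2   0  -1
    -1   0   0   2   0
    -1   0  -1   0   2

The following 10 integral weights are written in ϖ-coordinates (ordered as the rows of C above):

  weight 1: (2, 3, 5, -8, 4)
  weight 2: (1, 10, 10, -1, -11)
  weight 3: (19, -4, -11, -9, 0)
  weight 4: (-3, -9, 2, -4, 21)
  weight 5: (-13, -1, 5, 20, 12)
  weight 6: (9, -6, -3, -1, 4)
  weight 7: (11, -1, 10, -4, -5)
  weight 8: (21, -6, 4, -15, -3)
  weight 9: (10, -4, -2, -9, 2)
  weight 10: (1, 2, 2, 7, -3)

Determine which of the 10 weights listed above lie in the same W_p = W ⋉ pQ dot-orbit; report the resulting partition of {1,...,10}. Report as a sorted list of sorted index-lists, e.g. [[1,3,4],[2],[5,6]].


Type D_5, rank 5, |W|=1920; reorder rows/cols to standard.

W_23-reps of the 10 weights in Ā_23 (same 5-coord order as C):

  λ_1 → (4, 0, 6, 3, 1)
  λ_2 → (0, 3, 1, 8, 2)
  λ_3 → (0, 3, 1, 8, 2)
  λ_4 → (0, 3, 1, 8, 2)
  λ_5 → (5, 7, 1, 4, 0)
  λ_6 → (5, 5, 2, 0, 3)
  λ_7 → (4, 0, 6, 3, 1)
  λ_8 → (2, 3, 0, 12, 1)
  λ_9 → (0, 3, 1, 8, 2)
  λ_10 → (0, 3, 1, 8, 2)

Partition of {1..10} into 5 W_23-dot-orbits:

[[1, 7], [2, 3, 4, 9, 10], [5], [6], [8]]


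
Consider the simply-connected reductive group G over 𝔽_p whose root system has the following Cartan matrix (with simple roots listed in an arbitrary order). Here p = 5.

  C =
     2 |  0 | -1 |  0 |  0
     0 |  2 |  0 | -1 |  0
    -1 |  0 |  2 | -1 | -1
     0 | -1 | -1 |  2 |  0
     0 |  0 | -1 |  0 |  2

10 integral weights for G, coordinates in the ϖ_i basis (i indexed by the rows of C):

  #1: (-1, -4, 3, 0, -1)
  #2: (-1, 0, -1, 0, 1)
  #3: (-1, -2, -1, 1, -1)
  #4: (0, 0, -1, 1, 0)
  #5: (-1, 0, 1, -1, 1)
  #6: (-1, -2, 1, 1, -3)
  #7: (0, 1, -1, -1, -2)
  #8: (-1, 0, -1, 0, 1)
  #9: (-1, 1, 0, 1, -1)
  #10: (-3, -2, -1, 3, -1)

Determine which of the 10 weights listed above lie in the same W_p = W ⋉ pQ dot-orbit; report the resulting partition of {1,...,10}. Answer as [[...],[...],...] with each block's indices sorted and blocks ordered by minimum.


Cartan matrix: type D_5 (|W|=1920); un-permuting the 5 rows.

W_5-reps of the 10 weights in Ā_5 (same 5-coord order as C):

  [1] (0, 1, 0, 1, 0) · [2] (0, 1, 0, 1, 2) · [3] (0, 1, 0, 1, 0) · [4] (1, 1, 0, 0, 1) · [5] (0, 1, 0, 1, 2) · [6] (0, 1, 0, 1, 2) · [7] (0, 1, 0, 1, 0) · [8] (0, 1, 0, 1, 2) · [9] (0, 1, 0, 1, 0) · [10] (0, 1, 0, 1, 2)

Grouping the 10 weights by Ā_5-representative: 3 linkage classes.

[[1, 3, 7, 9], [2, 5, 6, 8, 10], [4]]


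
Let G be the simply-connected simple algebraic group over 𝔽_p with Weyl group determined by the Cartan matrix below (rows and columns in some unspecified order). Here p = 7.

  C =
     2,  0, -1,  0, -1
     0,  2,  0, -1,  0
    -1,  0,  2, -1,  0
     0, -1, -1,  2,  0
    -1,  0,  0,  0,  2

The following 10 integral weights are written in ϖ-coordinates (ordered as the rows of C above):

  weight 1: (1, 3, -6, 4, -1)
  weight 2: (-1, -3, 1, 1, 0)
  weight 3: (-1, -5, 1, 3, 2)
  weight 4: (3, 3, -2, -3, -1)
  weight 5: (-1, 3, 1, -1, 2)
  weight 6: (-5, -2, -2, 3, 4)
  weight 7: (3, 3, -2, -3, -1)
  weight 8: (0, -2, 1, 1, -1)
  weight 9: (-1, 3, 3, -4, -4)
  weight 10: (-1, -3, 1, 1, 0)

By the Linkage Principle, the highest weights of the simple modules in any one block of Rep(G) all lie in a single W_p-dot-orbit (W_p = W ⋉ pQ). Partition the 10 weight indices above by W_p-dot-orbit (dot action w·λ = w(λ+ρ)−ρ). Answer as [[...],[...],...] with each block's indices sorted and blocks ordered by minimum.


C ↔ A_5 under row/col permutation; |W(A_5)| = 720.

λ_j+ρ reflected into Ā_7 (⟨·,θ^∨⟩≤7); 5-tuples as given:

    1: (0, 2, 2, 0, 1)
    2: (0, 2, 2, 0, 1)
    3: (0, 2, 2, 0, 1)
    4: (1, 1, 2, 1, 0)
    5: (0, 2, 2, 0, 1)
    6: (1, 1, 2, 1, 0)
    7: (1, 1, 2, 1, 0)
    8: (1, 1, 2, 1, 0)
    9: (1, 1, 2, 1, 0)
    10: (0, 2, 2, 0, 1)

2 distinct reps among the 10 weights ⇒ 2 W_7-linkage classes:

[[1, 2, 3, 5, 10], [4, 6, 7, 8, 9]]


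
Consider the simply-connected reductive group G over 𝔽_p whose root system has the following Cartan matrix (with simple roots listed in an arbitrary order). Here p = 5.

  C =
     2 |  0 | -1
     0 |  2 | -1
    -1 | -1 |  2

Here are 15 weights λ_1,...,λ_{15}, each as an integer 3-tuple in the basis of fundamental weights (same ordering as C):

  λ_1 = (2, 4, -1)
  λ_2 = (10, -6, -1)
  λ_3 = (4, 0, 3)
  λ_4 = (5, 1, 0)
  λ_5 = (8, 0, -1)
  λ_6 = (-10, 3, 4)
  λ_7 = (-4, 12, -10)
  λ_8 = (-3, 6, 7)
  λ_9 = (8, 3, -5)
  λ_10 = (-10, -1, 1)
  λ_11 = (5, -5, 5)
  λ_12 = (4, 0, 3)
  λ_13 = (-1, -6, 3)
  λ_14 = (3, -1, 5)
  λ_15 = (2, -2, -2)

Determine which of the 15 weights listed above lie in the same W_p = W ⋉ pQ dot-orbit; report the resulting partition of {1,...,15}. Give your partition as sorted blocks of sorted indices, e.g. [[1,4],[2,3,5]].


Root system A_3: the 3×3 matrix C matches after relabeling.

Ā_5 reps of the 15 weights (A_3, coords as presented):

    λ_1 → (0, 2, 0)
    λ_2 → (0, 4, 0)
    λ_3 → (0, 4, 0)
    λ_4 → (1, 1, 1)
    λ_5 → (0, 0, 4)
    λ_6 → (1, 4, 0)
    λ_7 → (1, 1, 1)
    λ_8 → (0, 1, 2)
    λ_9 → (1, 4, 0)
    λ_10 → (0, 1, 2)
    λ_11 → (1, 1, 1)
    λ_12 → (0, 4, 0)
    λ_13 → (1, 4, 0)
    λ_14 → (0, 4, 0)
    λ_15 → (1, 1, 1)

Partition of {1..15} into 6 W_5-dot-orbits:

[[1], [2, 3, 12, 14], [4, 7, 11, 15], [5], [6, 9, 13], [8, 10]]


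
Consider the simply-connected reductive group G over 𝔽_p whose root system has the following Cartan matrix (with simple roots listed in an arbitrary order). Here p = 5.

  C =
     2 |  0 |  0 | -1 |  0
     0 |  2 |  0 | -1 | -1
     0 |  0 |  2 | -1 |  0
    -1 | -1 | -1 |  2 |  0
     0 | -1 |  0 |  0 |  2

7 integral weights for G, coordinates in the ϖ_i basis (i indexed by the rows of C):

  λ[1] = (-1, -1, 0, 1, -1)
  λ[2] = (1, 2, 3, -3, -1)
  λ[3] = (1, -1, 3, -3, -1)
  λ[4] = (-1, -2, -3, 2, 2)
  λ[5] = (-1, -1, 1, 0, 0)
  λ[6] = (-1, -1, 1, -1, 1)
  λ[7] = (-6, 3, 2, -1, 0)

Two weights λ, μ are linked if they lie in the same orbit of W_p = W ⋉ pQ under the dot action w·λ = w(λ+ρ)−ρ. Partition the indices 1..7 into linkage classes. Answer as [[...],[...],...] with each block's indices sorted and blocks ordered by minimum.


Type D_5, rank 5, |W|=1920; reorder rows/cols to standard.

λ_j+ρ reflected into Ā_5 (⟨·,θ^∨⟩≤5); 5-tuples as given:

  λ_1+ρ ↦ (0, 0, 1, 2, 0);  λ_2+ρ ↦ (0, 0, 2, 0, 2);  λ_3+ρ ↦ (0, 0, 2, 0, 2);  λ_4+ρ ↦ (0, 0, 2, 0, 2);  λ_5+ρ ↦ (0, 0, 2, 1, 1);  λ_6+ρ ↦ (0, 0, 2, 0, 2);  λ_7+ρ ↦ (0, 0, 2, 0, 2)

Partition of {1..7} into 3 W_5-dot-orbits:

[[1], [2, 3, 4, 6, 7], [5]]


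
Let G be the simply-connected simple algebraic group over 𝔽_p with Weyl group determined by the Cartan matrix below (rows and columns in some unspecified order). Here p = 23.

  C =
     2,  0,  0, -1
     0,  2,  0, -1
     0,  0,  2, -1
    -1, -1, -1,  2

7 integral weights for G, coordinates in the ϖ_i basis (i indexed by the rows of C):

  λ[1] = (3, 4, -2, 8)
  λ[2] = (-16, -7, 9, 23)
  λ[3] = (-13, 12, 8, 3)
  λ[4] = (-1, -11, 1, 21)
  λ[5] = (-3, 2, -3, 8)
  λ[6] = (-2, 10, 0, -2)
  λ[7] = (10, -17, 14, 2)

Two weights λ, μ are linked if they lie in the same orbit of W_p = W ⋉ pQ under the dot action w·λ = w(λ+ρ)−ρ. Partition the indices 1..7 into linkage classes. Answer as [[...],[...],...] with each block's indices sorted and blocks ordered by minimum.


C ↔ D_4 under row/col permutation; |W(D_4)| = 192.

Folding the 7 weights λ_j+ρ into Ā_23 (reps in the given 4-coord order):

  [1] (4, 5, 1, 5) · [2] (4, 5, 1, 5) · [3] (4, 5, 1, 5) · [4] (1, 9, 1, 0) · [5] (2, 3, 2, 5) · [6] (1, 9, 1, 0) · [7] (2, 3, 2, 5)

3 distinct reps among the 7 weights ⇒ 3 W_23-linkage classes:

[[1, 2, 3], [4, 6], [5, 7]]


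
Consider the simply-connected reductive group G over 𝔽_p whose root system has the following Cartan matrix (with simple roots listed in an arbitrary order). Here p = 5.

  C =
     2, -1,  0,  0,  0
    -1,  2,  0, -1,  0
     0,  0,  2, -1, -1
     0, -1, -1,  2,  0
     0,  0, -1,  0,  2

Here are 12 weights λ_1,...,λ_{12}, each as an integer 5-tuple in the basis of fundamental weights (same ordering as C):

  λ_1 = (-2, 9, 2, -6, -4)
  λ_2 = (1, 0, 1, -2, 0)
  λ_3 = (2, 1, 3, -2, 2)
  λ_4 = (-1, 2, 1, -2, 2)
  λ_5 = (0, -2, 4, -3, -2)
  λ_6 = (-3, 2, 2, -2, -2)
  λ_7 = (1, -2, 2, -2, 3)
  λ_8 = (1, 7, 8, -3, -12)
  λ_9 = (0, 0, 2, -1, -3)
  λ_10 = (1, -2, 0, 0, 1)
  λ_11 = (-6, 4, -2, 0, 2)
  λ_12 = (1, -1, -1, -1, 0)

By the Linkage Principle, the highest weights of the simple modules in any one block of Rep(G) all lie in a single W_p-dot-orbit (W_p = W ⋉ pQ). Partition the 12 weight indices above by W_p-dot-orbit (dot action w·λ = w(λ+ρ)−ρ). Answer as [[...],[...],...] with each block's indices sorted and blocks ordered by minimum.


C ↔ A_5 under row/col permutation; |W(A_5)| = 720.

Folding the 12 weights λ_j+ρ into Ā_5 (reps in the given 5-coord order):

  λ_1+ρ ↦ (2, 0, 0, 0, 1)
  λ_2+ρ ↦ (2, 0, 1, 1, 1)
  λ_3+ρ ↦ (1, 1, 1, 0, 2)
  λ_4+ρ ↦ (2, 0, 1, 1, 1)
  λ_5+ρ ↦ (2, 0, 1, 1, 1)
  λ_6+ρ ↦ (2, 0, 1, 1, 1)
  λ_7+ρ ↦ (1, 1, 1, 0, 2)
  λ_8+ρ ↦ (1, 1, 1, 0, 2)
  λ_9+ρ ↦ (1, 1, 1, 0, 2)
  λ_10+ρ ↦ (1, 1, 1, 0, 2)
  λ_11+ρ ↦ (2, 0, 0, 0, 1)
  λ_12+ρ ↦ (2, 0, 0, 0, 1)

Grouping the 12 weights by Ā_5-representative: 3 linkage classes.

[[1, 11, 12], [2, 4, 5, 6], [3, 7, 8, 9, 10]]


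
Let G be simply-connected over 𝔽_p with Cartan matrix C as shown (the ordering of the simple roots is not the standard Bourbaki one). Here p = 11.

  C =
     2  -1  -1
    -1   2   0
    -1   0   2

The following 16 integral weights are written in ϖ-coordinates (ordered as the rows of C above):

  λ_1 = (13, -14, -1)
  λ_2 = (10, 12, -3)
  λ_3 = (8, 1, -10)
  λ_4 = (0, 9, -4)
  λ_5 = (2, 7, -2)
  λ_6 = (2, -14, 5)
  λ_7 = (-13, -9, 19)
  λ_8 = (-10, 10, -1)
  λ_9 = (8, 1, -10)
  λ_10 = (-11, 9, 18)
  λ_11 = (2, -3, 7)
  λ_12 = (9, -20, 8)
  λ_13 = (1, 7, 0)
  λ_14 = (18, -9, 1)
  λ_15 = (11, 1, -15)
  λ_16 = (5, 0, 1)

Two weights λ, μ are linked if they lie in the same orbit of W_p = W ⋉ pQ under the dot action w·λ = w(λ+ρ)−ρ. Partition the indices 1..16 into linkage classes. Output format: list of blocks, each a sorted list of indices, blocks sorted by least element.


Cartan matrix: type A_3 (|W|=24); un-permuting the 3 rows.

Ā_11 reps of the 16 weights (A_3, coords as presented):

    λ_1+ρ ↦ (2, 8, 1)
    λ_2+ρ ↦ (0, 2, 9)
    λ_3+ρ ↦ (0, 2, 9)
    λ_4+ρ ↦ (2, 8, 1)
    λ_5+ρ ↦ (2, 8, 1)
    λ_6+ρ ↦ (6, 1, 2)
    λ_7+ρ ↦ (1, 2, 8)
    λ_8+ρ ↦ (0, 2, 9)
    λ_9+ρ ↦ (0, 2, 9)
    λ_10+ρ ↦ (2, 8, 1)
    λ_11+ρ ↦ (1, 2, 8)
    λ_12+ρ ↦ (1, 2, 8)
    λ_13+ρ ↦ (2, 8, 1)
    λ_14+ρ ↦ (1, 2, 8)
    λ_15+ρ ↦ (1, 2, 8)
    λ_16+ρ ↦ (6, 1, 2)

4 distinct reps among the 16 weights ⇒ 4 W_11-linkage classes:

[[1, 4, 5, 10, 13], [2, 3, 8, 9], [6, 16], [7, 11, 12, 14, 15]]


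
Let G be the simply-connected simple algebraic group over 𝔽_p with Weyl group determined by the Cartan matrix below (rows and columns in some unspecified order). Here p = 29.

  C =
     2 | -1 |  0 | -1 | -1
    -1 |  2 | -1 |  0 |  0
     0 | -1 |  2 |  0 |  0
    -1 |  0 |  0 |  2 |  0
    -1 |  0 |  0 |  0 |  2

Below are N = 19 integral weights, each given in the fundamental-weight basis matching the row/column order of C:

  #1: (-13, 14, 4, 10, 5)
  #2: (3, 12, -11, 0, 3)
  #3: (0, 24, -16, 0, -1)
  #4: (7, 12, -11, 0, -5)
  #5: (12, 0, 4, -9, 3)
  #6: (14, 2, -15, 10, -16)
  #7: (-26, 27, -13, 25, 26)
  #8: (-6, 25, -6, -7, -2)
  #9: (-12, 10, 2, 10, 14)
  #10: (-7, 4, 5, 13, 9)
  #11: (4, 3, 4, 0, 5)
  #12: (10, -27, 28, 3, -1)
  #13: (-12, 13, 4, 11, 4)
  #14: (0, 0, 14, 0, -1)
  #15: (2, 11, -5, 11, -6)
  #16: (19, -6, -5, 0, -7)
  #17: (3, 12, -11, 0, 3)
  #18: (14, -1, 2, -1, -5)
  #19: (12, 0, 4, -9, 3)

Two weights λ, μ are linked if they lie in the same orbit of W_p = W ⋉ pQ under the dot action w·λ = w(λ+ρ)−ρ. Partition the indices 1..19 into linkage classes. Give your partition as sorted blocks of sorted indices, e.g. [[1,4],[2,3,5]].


Type D_5, rank 5, |W|=1920; reorder rows/cols to standard.

Each λ_j+ρ reduced to Ā_29; 5-tuples below use C's row order:

  1: (5, 3, 5, 1, 6);  2: (4, 3, 10, 1, 4);  3: (1, 1, 15, 1, 0);  4: (4, 3, 10, 1, 4);  5: (5, 1, 5, 8, 4);  6: (11, 0, 3, 0, 4);  7: (1, 1, 15, 1, 0);  8: (5, 3, 5, 1, 6);  9: (11, 0, 3, 0, 4);  10: (5, 1, 5, 8, 4);  11: (5, 3, 5, 1, 6);  12: (11, 0, 3, 0, 4);  13: (5, 3, 5, 1, 6);  14: (1, 1, 15, 1, 0);  15: (2, 2, 4, 10, 3);  16: (5, 3, 5, 1, 6);  17: (4, 3, 10, 1, 4);  18: (11, 0, 3, 0, 4);  19: (5, 1, 5, 8, 4)

The 19 indices split into 6 linkage classes (same alcove rep ⇔ same W_29-dot-orbit):

[[1, 8, 11, 13, 16], [2, 4, 17], [3, 7, 14], [5, 10, 19], [6, 9, 12, 18], [15]]


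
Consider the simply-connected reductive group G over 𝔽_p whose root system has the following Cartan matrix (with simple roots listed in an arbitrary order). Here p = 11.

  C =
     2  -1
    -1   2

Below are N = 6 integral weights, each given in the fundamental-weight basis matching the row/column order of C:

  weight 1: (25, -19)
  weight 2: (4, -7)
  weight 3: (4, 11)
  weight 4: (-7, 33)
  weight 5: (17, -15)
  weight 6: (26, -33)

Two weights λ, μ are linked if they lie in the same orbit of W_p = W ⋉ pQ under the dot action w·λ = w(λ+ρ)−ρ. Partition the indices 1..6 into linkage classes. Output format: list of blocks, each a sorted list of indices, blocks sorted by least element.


Type A_2, rank 2, |W|=6; reorder rows/cols to standard.

Each λ_j+ρ reduced to Ā_11; 2-tuples below use C's row order:

  1: (3, 4)
  2: (1, 5)
  3: (1, 5)
  4: (1, 5)
  5: (3, 4)
  6: (1, 5)

Grouping the 6 weights by Ā_11-representative: 2 linkage classes.

[[1, 5], [2, 3, 4, 6]]


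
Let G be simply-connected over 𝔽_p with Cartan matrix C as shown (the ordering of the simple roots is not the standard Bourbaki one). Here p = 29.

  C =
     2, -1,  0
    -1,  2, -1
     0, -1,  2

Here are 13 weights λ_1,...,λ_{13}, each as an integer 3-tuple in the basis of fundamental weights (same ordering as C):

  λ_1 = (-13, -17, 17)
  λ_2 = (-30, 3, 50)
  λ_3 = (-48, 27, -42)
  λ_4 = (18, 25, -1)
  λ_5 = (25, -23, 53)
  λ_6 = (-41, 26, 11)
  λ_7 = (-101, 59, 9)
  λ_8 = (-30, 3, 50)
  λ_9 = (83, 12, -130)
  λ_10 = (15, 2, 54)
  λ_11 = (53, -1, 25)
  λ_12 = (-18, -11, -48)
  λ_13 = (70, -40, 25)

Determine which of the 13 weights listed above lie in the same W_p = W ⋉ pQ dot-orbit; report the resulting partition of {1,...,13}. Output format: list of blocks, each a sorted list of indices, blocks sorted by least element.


C ↔ A_3 under row/col permutation; |W(A_3)| = 24.

Each λ_j+ρ reduced to Ā_29; 3-tuples below use C's row order:

    1: (16, 2, 10)
    2: (22, 3, 0)
    3: (16, 2, 10)
    4: (3, 10, 16)
    5: (22, 3, 0)
    6: (16, 2, 10)
    7: (16, 2, 10)
    8: (22, 3, 0)
    9: (3, 10, 16)
    10: (3, 10, 16)
    11: (22, 3, 0)
    12: (16, 2, 10)
    13: (3, 10, 16)

3 distinct reps among the 13 weights ⇒ 3 W_29-linkage classes:

[[1, 3, 6, 7, 12], [2, 5, 8, 11], [4, 9, 10, 13]]


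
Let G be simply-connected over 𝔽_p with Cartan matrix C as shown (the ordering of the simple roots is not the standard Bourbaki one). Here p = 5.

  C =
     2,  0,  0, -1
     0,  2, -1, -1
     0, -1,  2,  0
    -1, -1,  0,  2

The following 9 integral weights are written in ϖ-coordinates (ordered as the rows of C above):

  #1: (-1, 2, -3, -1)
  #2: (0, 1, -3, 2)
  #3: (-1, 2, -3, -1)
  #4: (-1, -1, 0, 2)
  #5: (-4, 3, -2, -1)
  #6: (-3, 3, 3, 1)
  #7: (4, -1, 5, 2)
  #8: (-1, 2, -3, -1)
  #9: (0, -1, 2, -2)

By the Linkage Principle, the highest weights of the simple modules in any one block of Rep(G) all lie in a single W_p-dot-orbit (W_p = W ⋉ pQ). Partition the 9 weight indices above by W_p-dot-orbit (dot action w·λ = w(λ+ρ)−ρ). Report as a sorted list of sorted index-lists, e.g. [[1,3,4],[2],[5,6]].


C ↔ A_4 under row/col permutation; |W(A_4)| = 120.

W_5-reps of the 9 weights in Ā_5 (same 4-coord order as C):

  λ_1+ρ ↦ (0, 1, 2, 0)
  λ_2+ρ ↦ (0, 0, 1, 3)
  λ_3+ρ ↦ (0, 1, 2, 0)
  λ_4+ρ ↦ (0, 0, 1, 3)
  λ_5+ρ ↦ (0, 0, 1, 3)
  λ_6+ρ ↦ (0, 0, 1, 3)
  λ_7+ρ ↦ (0, 0, 1, 3)
  λ_8+ρ ↦ (0, 1, 2, 0)
  λ_9+ρ ↦ (0, 1, 2, 0)

These 9 weights hit 2 W_5-dot-orbits; sizes (4, 5):

[[1, 3, 8, 9], [2, 4, 5, 6, 7]]


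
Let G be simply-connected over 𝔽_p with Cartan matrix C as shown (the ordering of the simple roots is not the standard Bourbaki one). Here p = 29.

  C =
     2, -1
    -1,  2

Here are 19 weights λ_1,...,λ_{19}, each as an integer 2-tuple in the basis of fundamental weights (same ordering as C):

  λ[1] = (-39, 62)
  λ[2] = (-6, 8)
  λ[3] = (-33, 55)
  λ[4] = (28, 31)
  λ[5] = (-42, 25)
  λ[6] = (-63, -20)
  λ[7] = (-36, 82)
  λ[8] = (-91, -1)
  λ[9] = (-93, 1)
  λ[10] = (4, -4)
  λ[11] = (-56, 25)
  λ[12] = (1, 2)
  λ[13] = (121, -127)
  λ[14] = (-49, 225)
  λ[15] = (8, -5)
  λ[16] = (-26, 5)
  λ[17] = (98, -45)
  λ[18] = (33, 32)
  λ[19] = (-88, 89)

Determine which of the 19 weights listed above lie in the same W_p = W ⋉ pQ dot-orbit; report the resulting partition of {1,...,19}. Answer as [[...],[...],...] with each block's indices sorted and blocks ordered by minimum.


Dynkin diagram of C (from the 2 off-diagonal −1 entries): A_2.

Ā_29 reps of the 19 weights (A_2, coords as presented):

  λ_1 → (5, 4) · λ_2 → (5, 4) · λ_3 → (2, 3) · λ_4 → (0, 3) · λ_5 → (14, 3) · λ_6 → (6, 19) · λ_7 → (6, 19) · λ_8 → (0, 3) · λ_9 → (2, 3) · λ_10 → (2, 3) · λ_11 → (0, 3) · λ_12 → (2, 3) · λ_13 → (6, 19) · λ_14 → (6, 19) · λ_15 → (5, 4) · λ_16 → (6, 19) · λ_17 → (14, 3) · λ_18 → (5, 4) · λ_19 → (0, 3)

Linkage partition of the 19 weights (5 classes, p=29):

[[1, 2, 15, 18], [3, 9, 10, 12], [4, 8, 11, 19], [5, 17], [6, 7, 13, 14, 16]]


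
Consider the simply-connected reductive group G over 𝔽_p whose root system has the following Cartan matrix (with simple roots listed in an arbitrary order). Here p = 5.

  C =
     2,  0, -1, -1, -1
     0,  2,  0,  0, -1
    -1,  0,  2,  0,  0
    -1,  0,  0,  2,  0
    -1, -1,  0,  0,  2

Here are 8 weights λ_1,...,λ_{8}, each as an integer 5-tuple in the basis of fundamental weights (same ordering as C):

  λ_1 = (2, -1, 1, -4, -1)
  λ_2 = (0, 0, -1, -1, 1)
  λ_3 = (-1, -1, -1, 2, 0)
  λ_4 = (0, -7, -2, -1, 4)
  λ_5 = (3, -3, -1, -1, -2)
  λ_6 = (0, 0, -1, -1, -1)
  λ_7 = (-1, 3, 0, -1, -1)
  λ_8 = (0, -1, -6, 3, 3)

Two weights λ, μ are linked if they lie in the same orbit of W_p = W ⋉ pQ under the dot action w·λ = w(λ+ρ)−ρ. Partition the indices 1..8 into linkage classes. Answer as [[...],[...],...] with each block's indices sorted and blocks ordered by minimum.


Root system D_5: the 5×5 matrix C matches after relabeling.

λ_j+ρ reflected into Ā_5 (⟨·,θ^∨⟩≤5); 5-tuples as given:

  λ_1 → (0, 0, 2, 3, 0)
  λ_2 → (1, 1, 0, 0, 0)
  λ_3 → (0, 0, 0, 3, 1)
  λ_4 → (0, 4, 1, 0, 0)
  λ_5 → (1, 1, 0, 0, 0)
  λ_6 → (1, 1, 0, 0, 0)
  λ_7 → (0, 4, 1, 0, 0)
  λ_8 → (0, 4, 1, 0, 0)

Linkage partition of the 8 weights (4 classes, p=5):

[[1], [2, 5, 6], [3], [4, 7, 8]]


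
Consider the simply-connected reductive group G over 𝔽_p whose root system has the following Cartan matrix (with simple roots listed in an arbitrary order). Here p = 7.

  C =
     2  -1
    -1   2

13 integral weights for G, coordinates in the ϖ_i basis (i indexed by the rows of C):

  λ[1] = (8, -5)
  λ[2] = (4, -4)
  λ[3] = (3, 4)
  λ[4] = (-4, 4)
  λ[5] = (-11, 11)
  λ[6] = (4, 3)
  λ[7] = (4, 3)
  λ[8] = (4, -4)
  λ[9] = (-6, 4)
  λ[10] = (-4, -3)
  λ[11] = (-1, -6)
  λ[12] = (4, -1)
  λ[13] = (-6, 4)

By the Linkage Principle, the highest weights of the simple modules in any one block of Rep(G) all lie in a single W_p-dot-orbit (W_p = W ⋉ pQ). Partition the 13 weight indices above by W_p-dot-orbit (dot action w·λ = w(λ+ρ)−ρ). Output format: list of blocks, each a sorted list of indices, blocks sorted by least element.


Root system A_2: the 2×2 matrix C matches after relabeling.

W_7-reps of the 13 weights in Ā_7 (same 2-coord order as C):

    [1] (3, 2)
    [2] (2, 3)
    [3] (2, 3)
    [4] (3, 2)
    [5] (2, 3)
    [6] (3, 2)
    [7] (3, 2)
    [8] (2, 3)
    [9] (5, 0)
    [10] (2, 3)
    [11] (5, 0)
    [12] (5, 0)
    [13] (5, 0)

The 13 indices split into 3 linkage classes (same alcove rep ⇔ same W_7-dot-orbit):

[[1, 4, 6, 7], [2, 3, 5, 8, 10], [9, 11, 12, 13]]


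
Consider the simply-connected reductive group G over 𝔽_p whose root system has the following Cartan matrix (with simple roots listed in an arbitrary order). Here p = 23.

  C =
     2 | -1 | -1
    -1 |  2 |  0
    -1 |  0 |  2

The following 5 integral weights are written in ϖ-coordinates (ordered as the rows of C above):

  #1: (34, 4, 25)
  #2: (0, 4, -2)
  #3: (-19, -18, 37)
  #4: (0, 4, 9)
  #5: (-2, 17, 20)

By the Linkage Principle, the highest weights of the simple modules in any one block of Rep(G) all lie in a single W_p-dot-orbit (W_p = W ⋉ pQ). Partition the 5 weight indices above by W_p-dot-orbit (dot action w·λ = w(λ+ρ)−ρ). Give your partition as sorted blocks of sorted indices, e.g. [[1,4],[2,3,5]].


Type A_3, rank 3, |W|=24; reorder rows/cols to standard.

Alcove-folded reps (p=23, 5 weights, presented ϖ-order):

    λ_1 → (5, 3, 12)
    λ_2 → (0, 5, 1)
    λ_3 → (5, 3, 12)
    λ_4 → (1, 5, 10)
    λ_5 → (1, 2, 5)

Linkage partition of the 5 weights (4 classes, p=23):

[[1, 3], [2], [4], [5]]


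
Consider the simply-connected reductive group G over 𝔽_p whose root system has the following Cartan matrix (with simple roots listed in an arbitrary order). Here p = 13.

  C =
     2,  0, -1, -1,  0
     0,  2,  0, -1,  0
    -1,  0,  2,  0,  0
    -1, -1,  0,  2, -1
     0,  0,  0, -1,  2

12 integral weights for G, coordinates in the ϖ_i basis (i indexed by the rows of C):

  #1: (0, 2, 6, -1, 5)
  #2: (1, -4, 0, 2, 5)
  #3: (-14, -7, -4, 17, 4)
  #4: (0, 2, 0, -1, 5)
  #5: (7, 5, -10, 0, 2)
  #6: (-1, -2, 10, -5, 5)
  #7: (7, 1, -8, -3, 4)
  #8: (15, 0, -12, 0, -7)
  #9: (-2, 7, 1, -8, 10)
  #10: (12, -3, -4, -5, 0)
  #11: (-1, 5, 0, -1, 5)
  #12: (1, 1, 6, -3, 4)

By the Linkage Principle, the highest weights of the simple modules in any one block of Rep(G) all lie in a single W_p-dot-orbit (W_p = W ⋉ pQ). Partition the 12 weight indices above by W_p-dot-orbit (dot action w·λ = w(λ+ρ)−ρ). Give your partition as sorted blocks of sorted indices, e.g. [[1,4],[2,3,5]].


Dynkin diagram of C (from the 8 off-diagonal −1 entries): D_5.

Each λ_j+ρ reduced to Ā_13; 5-tuples below use C's row order:

  λ_1 → (0, 1, 3, 3, 2);  λ_2 → (1, 3, 1, 0, 6);  λ_3 → (0, 1, 3, 3, 2);  λ_4 → (1, 3, 1, 0, 6);  λ_5 → (0, 1, 3, 3, 2);  λ_6 → (1, 0, 6, 1, 3);  λ_7 → (1, 0, 6, 1, 3);  λ_8 → (1, 0, 6, 1, 3);  λ_9 → (1, 0, 6, 1, 3);  λ_10 → (0, 1, 3, 3, 2);  λ_11 → (0, 6, 1, 0, 6);  λ_12 → (1, 0, 6, 1, 3)

4 distinct reps among the 12 weights ⇒ 4 W_13-linkage classes:

[[1, 3, 5, 10], [2, 4], [6, 7, 8, 9, 12], [11]]


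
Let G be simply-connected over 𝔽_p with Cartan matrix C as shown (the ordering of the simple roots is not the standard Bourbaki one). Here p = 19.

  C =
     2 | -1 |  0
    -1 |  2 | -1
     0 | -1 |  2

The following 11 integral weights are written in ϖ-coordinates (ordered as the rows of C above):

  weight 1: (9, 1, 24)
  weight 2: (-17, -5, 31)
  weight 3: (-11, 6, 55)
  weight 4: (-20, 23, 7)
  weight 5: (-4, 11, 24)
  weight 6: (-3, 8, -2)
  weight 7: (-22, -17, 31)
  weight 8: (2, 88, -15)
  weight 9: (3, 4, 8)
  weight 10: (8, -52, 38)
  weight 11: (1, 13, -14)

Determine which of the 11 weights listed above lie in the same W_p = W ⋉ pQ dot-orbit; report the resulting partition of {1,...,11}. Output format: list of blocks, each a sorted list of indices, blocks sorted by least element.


Root system A_3: the 3×3 matrix C matches after relabeling.

Each λ_j+ρ reduced to Ā_19; 3-tuples below use C's row order:

  1: (2, 6, 1);  2: (9, 6, 1);  3: (9, 6, 1);  4: (6, 0, 5);  5: (9, 6, 1);  6: (2, 6, 1);  7: (2, 1, 13);  8: (2, 1, 13);  9: (4, 5, 9);  10: (9, 6, 1);  11: (2, 1, 13)

Partition of {1..11} into 5 W_19-dot-orbits:

[[1, 6], [2, 3, 5, 10], [4], [7, 8, 11], [9]]


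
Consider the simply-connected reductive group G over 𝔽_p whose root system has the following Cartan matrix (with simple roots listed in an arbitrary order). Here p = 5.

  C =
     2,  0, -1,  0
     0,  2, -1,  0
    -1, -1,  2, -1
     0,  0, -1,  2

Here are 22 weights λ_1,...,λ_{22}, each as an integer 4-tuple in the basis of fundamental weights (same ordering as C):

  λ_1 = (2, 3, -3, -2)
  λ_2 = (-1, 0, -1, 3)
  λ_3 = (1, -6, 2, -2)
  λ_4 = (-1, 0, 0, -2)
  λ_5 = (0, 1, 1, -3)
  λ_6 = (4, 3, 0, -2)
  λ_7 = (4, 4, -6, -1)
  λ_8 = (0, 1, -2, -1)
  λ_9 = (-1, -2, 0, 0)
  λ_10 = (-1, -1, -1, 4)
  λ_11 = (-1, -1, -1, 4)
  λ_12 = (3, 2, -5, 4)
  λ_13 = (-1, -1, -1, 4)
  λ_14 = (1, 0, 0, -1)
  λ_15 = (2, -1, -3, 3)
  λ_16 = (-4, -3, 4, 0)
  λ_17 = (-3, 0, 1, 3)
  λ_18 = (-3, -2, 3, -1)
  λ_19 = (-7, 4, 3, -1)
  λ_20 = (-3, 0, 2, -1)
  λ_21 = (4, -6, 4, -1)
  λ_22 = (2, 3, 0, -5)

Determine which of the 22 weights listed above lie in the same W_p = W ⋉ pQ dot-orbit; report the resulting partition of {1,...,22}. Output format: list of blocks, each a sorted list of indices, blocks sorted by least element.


Type D_4, rank 4, |W|=192; reorder rows/cols to standard.

Folding the 22 weights λ_j+ρ into Ā_5 (reps in the given 4-coord order):

  λ_1 → (0, 1, 1, 2)
  λ_2 → (0, 1, 0, 4)
  λ_3 → (1, 2, 0, 2)
  λ_4 → (0, 1, 0, 1)
  λ_5 → (1, 2, 0, 2)
  λ_6 → (0, 1, 0, 4)
  λ_7 → (0, 0, 0, 5)
  λ_8 → (0, 1, 0, 1)
  λ_9 → (0, 1, 0, 1)
  λ_10 → (0, 0, 0, 5)
  λ_11 → (0, 0, 0, 5)
  λ_12 → (0, 1, 0, 1)
  λ_13 → (0, 0, 0, 5)
  λ_14 → (2, 1, 1, 0)
  λ_15 → (1, 2, 0, 2)
  λ_16 → (2, 1, 1, 0)
  λ_17 → (0, 1, 1, 2)
  λ_18 → (2, 1, 1, 0)
  λ_19 → (0, 1, 1, 2)
  λ_20 → (2, 1, 1, 0)
  λ_21 → (0, 0, 0, 5)
  λ_22 → (0, 1, 0, 1)

The 22 indices split into 6 linkage classes (same alcove rep ⇔ same W_5-dot-orbit):

[[1, 17, 19], [2, 6], [3, 5, 15], [4, 8, 9, 12, 22], [7, 10, 11, 13, 21], [14, 16, 18, 20]]
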